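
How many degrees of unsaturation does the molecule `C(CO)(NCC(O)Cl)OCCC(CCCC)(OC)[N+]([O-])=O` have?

1

Molecular formula from the SMILES: C12H25ClN2O6.
DoU = (2C + 2 + N − H − X)/2 = (2·12 + 2 + 2 − 25 − 1)/2 = 2/2 = 1.
(Structurally: 0 ring(s) + 1 π bond(s) = 1.)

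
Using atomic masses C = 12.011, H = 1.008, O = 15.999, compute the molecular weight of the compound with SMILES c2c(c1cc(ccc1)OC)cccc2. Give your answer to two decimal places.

184.24

Molecular formula: C13H12O.
M = 13×12.011 + 12×1.008 + 1×15.999 = 184.24 g/mol.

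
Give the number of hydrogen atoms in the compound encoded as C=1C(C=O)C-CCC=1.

Hydrogens are implicit in SMILES; fill each atom to its normal valence:
  4 × C: 1 H each → 4
  3 × C: 2 H each → 6
  1 × O: no H
  Total hydrogens = 10.

10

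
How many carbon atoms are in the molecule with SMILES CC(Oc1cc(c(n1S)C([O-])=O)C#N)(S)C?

9

The symbol for carbon appears 9 times in the SMILES. Lowercase c denotes aromatic carbon and counts toward C.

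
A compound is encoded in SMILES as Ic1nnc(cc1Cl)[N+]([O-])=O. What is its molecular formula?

C4HClIN3O2

Heavy atoms from the SMILES: 4 C, 1 Cl, 1 I, 3 N, 2 O.
Implicit hydrogens by atom environment:
  3 × C (aromatic): no H
  2 × N (aromatic): no H
  1 × C (aromatic): 1 H
  1 × Cl: no H
  1 × I: no H
  1 × N (charge +1): no H
  1 × O: no H
  1 × O (charge -1): no H
  Total hydrogens = 1.
Molecular formula: C4HClIN3O2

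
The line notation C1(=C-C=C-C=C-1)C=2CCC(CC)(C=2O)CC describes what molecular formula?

Heavy atoms from the SMILES: 15 C, 1 O.
Implicit hydrogens by atom environment:
  5 × C (aromatic): 1 H each → 5
  4 × C: 2 H each → 8
  3 × C: no H
  2 × C: 3 H each → 6
  1 × C (aromatic): no H
  1 × O: 1 H
  Total hydrogens = 20.
Molecular formula: C15H20O

C15H20O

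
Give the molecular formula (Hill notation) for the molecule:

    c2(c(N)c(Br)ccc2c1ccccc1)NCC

Heavy atoms from the SMILES: 1 Br, 14 C, 2 N.
Implicit hydrogens by atom environment:
  7 × C (aromatic): 1 H each → 7
  5 × C (aromatic): no H
  1 × Br: no H
  1 × C: 3 H
  1 × C: 2 H
  1 × N: 2 H
  1 × N: 1 H
  Total hydrogens = 15.
Molecular formula: C14H15BrN2

C14H15BrN2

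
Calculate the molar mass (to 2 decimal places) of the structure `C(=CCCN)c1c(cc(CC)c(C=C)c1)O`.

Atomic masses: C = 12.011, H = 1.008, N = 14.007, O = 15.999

217.31

Molecular formula: C14H19NO.
M = 14×12.011 + 19×1.008 + 1×14.007 + 1×15.999 = 217.31 g/mol.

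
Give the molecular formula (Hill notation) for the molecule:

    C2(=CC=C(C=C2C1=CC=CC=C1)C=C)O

C14H12O

Heavy atoms from the SMILES: 14 C, 1 O.
Implicit hydrogens by atom environment:
  8 × C (aromatic): 1 H each → 8
  4 × C (aromatic): no H
  1 × C: 2 H
  1 × C: 1 H
  1 × O: 1 H
  Total hydrogens = 12.
Molecular formula: C14H12O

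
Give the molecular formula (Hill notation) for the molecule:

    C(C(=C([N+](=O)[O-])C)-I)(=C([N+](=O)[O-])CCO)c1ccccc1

Heavy atoms from the SMILES: 13 C, 1 I, 2 N, 5 O.
Implicit hydrogens by atom environment:
  5 × C (aromatic): 1 H each → 5
  4 × C: no H
  2 × C: 2 H each → 4
  2 × N (charge +1): no H
  2 × O: no H
  2 × O (charge -1): no H
  1 × C: 3 H
  1 × C (aromatic): no H
  1 × I: no H
  1 × O: 1 H
  Total hydrogens = 13.
Molecular formula: C13H13IN2O5

C13H13IN2O5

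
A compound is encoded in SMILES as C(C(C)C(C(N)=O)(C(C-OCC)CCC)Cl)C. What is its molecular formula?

Heavy atoms from the SMILES: 13 C, 1 Cl, 1 N, 2 O.
Implicit hydrogens by atom environment:
  5 × C: 2 H each → 10
  4 × C: 3 H each → 12
  2 × C: 1 H each → 2
  2 × C: no H
  2 × O: no H
  1 × Cl: no H
  1 × N: 2 H
  Total hydrogens = 26.
Molecular formula: C13H26ClNO2

C13H26ClNO2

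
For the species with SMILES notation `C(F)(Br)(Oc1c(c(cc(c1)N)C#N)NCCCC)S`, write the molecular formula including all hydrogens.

Heavy atoms from the SMILES: 1 Br, 12 C, 1 F, 3 N, 1 O, 1 S.
Implicit hydrogens by atom environment:
  4 × C (aromatic): no H
  3 × C: 2 H each → 6
  2 × C (aromatic): 1 H each → 2
  2 × C: no H
  1 × Br: no H
  1 × C: 3 H
  1 × F: no H
  1 × N: 2 H
  1 × N: 1 H
  1 × N: no H
  1 × O: no H
  1 × S: 1 H
  Total hydrogens = 15.
Molecular formula: C12H15BrFN3OS

C12H15BrFN3OS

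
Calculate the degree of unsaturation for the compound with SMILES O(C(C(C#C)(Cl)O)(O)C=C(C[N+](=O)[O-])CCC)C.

Molecular formula from the SMILES: C11H16ClNO5.
DoU = (2C + 2 + N − H − X)/2 = (2·11 + 2 + 1 − 16 − 1)/2 = 8/2 = 4.
(Structurally: 0 ring(s) + 4 π bond(s) = 4.)

4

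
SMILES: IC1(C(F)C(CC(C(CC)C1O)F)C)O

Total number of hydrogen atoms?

17

Hydrogens are implicit in SMILES; fill each atom to its normal valence:
  5 × C: 1 H each → 5
  2 × C: 3 H each → 6
  2 × C: 2 H each → 4
  2 × F: no H
  2 × O: 1 H each → 2
  1 × C: no H
  1 × I: no H
  Total hydrogens = 17.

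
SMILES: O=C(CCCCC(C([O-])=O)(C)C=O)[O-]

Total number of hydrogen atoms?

12

Hydrogens are implicit in SMILES; fill each atom to its normal valence:
  4 × C: 2 H each → 8
  3 × C: no H
  3 × O: no H
  2 × O (charge -1): no H
  1 × C: 3 H
  1 × C: 1 H
  Total hydrogens = 12.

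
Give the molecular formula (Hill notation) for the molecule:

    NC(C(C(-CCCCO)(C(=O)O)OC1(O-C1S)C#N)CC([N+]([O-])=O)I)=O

C13H18IN3O8S

Heavy atoms from the SMILES: 13 C, 1 I, 3 N, 8 O, 1 S.
Implicit hydrogens by atom environment:
  5 × C: 2 H each → 10
  5 × C: no H
  5 × O: no H
  3 × C: 1 H each → 3
  2 × O: 1 H each → 2
  1 × I: no H
  1 × N: 2 H
  1 × N: no H
  1 × N (charge +1): no H
  1 × O (charge -1): no H
  1 × S: 1 H
  Total hydrogens = 18.
Molecular formula: C13H18IN3O8S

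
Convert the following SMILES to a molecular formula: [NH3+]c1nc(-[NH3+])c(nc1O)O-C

[C5H10N4O2]2+

Heavy atoms from the SMILES: 5 C, 4 N, 2 O.
Implicit hydrogens by atom environment:
  4 × C (aromatic): no H
  2 × N (charge +1): 3 H each → 6
  2 × N (aromatic): no H
  1 × C: 3 H
  1 × O: 1 H
  1 × O: no H
  Total hydrogens = 10.
Net charge +2.
Molecular formula: [C5H10N4O2]2+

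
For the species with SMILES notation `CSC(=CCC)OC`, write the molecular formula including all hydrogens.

Heavy atoms from the SMILES: 6 C, 1 O, 1 S.
Implicit hydrogens by atom environment:
  3 × C: 3 H each → 9
  1 × C: 2 H
  1 × C: 1 H
  1 × C: no H
  1 × O: no H
  1 × S: no H
  Total hydrogens = 12.
Molecular formula: C6H12OS

C6H12OS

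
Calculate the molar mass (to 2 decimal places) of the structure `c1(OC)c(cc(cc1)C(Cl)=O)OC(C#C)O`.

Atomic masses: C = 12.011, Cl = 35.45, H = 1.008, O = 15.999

Molecular formula: C11H9ClO4.
M = 11×12.011 + 1×35.45 + 9×1.008 + 4×15.999 = 240.64 g/mol.

240.64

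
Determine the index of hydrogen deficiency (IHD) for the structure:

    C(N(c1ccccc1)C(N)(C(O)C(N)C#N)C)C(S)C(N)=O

Molecular formula from the SMILES: C14H21N5O2S.
DoU = (2C + 2 + N − H − X)/2 = (2·14 + 2 + 5 − 21 − 0)/2 = 14/2 = 7.
(Structurally: 1 ring(s) + 6 π bond(s) = 7.)

7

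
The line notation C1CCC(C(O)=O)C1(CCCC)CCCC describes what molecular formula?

C14H26O2

Heavy atoms from the SMILES: 14 C, 2 O.
Implicit hydrogens by atom environment:
  9 × C: 2 H each → 18
  2 × C: 3 H each → 6
  2 × C: no H
  1 × C: 1 H
  1 × O: 1 H
  1 × O: no H
  Total hydrogens = 26.
Molecular formula: C14H26O2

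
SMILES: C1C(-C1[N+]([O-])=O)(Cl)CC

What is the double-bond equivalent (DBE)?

2

Molecular formula from the SMILES: C5H8ClNO2.
DoU = (2C + 2 + N − H − X)/2 = (2·5 + 2 + 1 − 8 − 1)/2 = 4/2 = 2.
(Structurally: 1 ring(s) + 1 π bond(s) = 2.)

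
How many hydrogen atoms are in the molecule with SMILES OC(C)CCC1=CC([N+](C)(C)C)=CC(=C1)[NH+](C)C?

Hydrogens are implicit in SMILES; fill each atom to its normal valence:
  6 × C: 3 H each → 18
  3 × C (aromatic): 1 H each → 3
  3 × C (aromatic): no H
  2 × C: 2 H each → 4
  1 × C: 1 H
  1 × N (charge +1): 1 H
  1 × N (charge +1): no H
  1 × O: 1 H
  Total hydrogens = 28.

28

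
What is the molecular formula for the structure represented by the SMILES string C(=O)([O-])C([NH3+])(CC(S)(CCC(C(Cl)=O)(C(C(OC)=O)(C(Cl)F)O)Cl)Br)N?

Heavy atoms from the SMILES: 1 Br, 12 C, 3 Cl, 1 F, 2 N, 6 O, 1 S.
Implicit hydrogens by atom environment:
  7 × C: no H
  4 × O: no H
  3 × C: 2 H each → 6
  3 × Cl: no H
  1 × Br: no H
  1 × C: 3 H
  1 × C: 1 H
  1 × F: no H
  1 × N (charge +1): 3 H
  1 × N: 2 H
  1 × O: 1 H
  1 × O (charge -1): no H
  1 × S: 1 H
  Total hydrogens = 17.
Molecular formula: C12H17BrCl3FN2O6S

C12H17BrCl3FN2O6S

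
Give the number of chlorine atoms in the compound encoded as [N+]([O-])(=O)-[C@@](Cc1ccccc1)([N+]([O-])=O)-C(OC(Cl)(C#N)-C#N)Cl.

2

The symbol for chlorine appears 2 times in the SMILES.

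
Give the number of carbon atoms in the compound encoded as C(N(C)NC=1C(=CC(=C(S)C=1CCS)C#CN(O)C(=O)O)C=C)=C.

The symbol for carbon appears 16 times in the SMILES.

16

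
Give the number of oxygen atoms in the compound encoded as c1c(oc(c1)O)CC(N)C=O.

The symbol for oxygen appears 3 times in the SMILES.

3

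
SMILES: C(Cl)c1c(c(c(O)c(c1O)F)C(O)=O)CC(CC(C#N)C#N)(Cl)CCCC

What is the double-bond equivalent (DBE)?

Molecular formula from the SMILES: C18H19Cl2FN2O4.
DoU = (2C + 2 + N − H − X)/2 = (2·18 + 2 + 2 − 19 − 3)/2 = 18/2 = 9.
(Structurally: 1 ring(s) + 8 π bond(s) = 9.)

9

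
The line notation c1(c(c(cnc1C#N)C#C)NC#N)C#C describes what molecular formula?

Heavy atoms from the SMILES: 11 C, 4 N.
Implicit hydrogens by atom environment:
  4 × C (aromatic): no H
  4 × C: no H
  2 × C: 1 H each → 2
  2 × N: no H
  1 × C (aromatic): 1 H
  1 × N: 1 H
  1 × N (aromatic): no H
  Total hydrogens = 4.
Molecular formula: C11H4N4

C11H4N4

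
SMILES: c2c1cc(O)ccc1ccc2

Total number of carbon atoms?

10

The symbol for carbon appears 10 times in the SMILES. Lowercase c denotes aromatic carbon and counts toward C.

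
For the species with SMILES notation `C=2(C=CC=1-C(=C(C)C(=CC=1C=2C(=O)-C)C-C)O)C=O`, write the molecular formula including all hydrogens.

C16H16O3

Heavy atoms from the SMILES: 16 C, 3 O.
Implicit hydrogens by atom environment:
  7 × C (aromatic): no H
  3 × C: 3 H each → 9
  3 × C (aromatic): 1 H each → 3
  2 × O: no H
  1 × C: 2 H
  1 × C: 1 H
  1 × C: no H
  1 × O: 1 H
  Total hydrogens = 16.
Molecular formula: C16H16O3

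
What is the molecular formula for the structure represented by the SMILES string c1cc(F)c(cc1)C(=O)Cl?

Heavy atoms from the SMILES: 7 C, 1 Cl, 1 F, 1 O.
Implicit hydrogens by atom environment:
  4 × C (aromatic): 1 H each → 4
  2 × C (aromatic): no H
  1 × C: no H
  1 × Cl: no H
  1 × F: no H
  1 × O: no H
  Total hydrogens = 4.
Molecular formula: C7H4ClFO

C7H4ClFO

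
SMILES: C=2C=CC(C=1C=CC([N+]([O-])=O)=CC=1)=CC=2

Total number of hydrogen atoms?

Hydrogens are implicit in SMILES; fill each atom to its normal valence:
  9 × C (aromatic): 1 H each → 9
  3 × C (aromatic): no H
  1 × N (charge +1): no H
  1 × O: no H
  1 × O (charge -1): no H
  Total hydrogens = 9.

9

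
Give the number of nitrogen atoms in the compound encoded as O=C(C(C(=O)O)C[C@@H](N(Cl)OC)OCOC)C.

1

The symbol for nitrogen appears 1 time in the SMILES.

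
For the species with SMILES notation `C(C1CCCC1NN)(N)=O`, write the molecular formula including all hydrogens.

Heavy atoms from the SMILES: 6 C, 3 N, 1 O.
Implicit hydrogens by atom environment:
  3 × C: 2 H each → 6
  2 × C: 1 H each → 2
  2 × N: 2 H each → 4
  1 × C: no H
  1 × N: 1 H
  1 × O: no H
  Total hydrogens = 13.
Molecular formula: C6H13N3O

C6H13N3O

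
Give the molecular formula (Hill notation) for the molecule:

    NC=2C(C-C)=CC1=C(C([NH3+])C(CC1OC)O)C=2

Heavy atoms from the SMILES: 13 C, 2 N, 2 O.
Implicit hydrogens by atom environment:
  4 × C (aromatic): no H
  3 × C: 1 H each → 3
  2 × C: 3 H each → 6
  2 × C: 2 H each → 4
  2 × C (aromatic): 1 H each → 2
  1 × N (charge +1): 3 H
  1 × N: 2 H
  1 × O: 1 H
  1 × O: no H
  Total hydrogens = 21.
Net charge +1.
Molecular formula: C13H21N2O2+

C13H21N2O2+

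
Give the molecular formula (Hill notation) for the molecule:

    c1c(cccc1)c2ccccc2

C12H10

Heavy atoms from the SMILES: 12 C.
Implicit hydrogens by atom environment:
  10 × C (aromatic): 1 H each → 10
  2 × C (aromatic): no H
  Total hydrogens = 10.
Molecular formula: C12H10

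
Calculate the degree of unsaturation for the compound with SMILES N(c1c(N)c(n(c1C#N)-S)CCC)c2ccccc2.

9

Molecular formula from the SMILES: C14H16N4S.
DoU = (2C + 2 + N − H − X)/2 = (2·14 + 2 + 4 − 16 − 0)/2 = 18/2 = 9.
(Structurally: 2 ring(s) + 7 π bond(s) = 9.)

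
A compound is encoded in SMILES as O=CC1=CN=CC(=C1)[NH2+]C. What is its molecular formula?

C7H9N2O+

Heavy atoms from the SMILES: 7 C, 2 N, 1 O.
Implicit hydrogens by atom environment:
  3 × C (aromatic): 1 H each → 3
  2 × C (aromatic): no H
  1 × C: 3 H
  1 × C: 1 H
  1 × N (charge +1): 2 H
  1 × N (aromatic): no H
  1 × O: no H
  Total hydrogens = 9.
Net charge +1.
Molecular formula: C7H9N2O+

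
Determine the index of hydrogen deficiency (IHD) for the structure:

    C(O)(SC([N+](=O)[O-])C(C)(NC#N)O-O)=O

Molecular formula from the SMILES: C5H7N3O6S.
DoU = (2C + 2 + N − H − X)/2 = (2·5 + 2 + 3 − 7 − 0)/2 = 8/2 = 4.
(Structurally: 0 ring(s) + 4 π bond(s) = 4.)

4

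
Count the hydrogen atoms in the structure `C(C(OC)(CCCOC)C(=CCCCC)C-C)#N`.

Hydrogens are implicit in SMILES; fill each atom to its normal valence:
  7 × C: 2 H each → 14
  4 × C: 3 H each → 12
  3 × C: no H
  2 × O: no H
  1 × C: 1 H
  1 × N: no H
  Total hydrogens = 27.

27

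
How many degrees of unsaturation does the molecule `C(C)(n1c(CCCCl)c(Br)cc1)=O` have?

Molecular formula from the SMILES: C9H11BrClNO.
DoU = (2C + 2 + N − H − X)/2 = (2·9 + 2 + 1 − 11 − 2)/2 = 8/2 = 4.
(Structurally: 1 ring(s) + 3 π bond(s) = 4.)

4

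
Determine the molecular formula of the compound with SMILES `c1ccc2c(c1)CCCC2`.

C10H12

Heavy atoms from the SMILES: 10 C.
Implicit hydrogens by atom environment:
  4 × C: 2 H each → 8
  4 × C (aromatic): 1 H each → 4
  2 × C (aromatic): no H
  Total hydrogens = 12.
Molecular formula: C10H12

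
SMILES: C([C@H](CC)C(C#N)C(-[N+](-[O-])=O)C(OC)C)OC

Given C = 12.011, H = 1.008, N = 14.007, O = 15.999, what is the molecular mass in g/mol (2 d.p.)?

244.29

Molecular formula: C11H20N2O4.
M = 11×12.011 + 20×1.008 + 2×14.007 + 4×15.999 = 244.29 g/mol.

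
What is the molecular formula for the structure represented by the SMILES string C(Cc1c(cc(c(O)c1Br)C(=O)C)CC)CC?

Heavy atoms from the SMILES: 1 Br, 14 C, 2 O.
Implicit hydrogens by atom environment:
  5 × C (aromatic): no H
  4 × C: 2 H each → 8
  3 × C: 3 H each → 9
  1 × Br: no H
  1 × C (aromatic): 1 H
  1 × C: no H
  1 × O: 1 H
  1 × O: no H
  Total hydrogens = 19.
Molecular formula: C14H19BrO2

C14H19BrO2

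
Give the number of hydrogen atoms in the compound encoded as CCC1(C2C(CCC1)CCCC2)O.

22

Hydrogens are implicit in SMILES; fill each atom to its normal valence:
  8 × C: 2 H each → 16
  2 × C: 1 H each → 2
  1 × C: 3 H
  1 × C: no H
  1 × O: 1 H
  Total hydrogens = 22.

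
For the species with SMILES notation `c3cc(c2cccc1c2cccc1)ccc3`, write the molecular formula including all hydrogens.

Heavy atoms from the SMILES: 16 C.
Implicit hydrogens by atom environment:
  12 × C (aromatic): 1 H each → 12
  4 × C (aromatic): no H
  Total hydrogens = 12.
Molecular formula: C16H12

C16H12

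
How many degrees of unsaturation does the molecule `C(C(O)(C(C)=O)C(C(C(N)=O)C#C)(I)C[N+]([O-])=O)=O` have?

Molecular formula from the SMILES: C10H11IN2O6.
DoU = (2C + 2 + N − H − X)/2 = (2·10 + 2 + 2 − 11 − 1)/2 = 12/2 = 6.
(Structurally: 0 ring(s) + 6 π bond(s) = 6.)

6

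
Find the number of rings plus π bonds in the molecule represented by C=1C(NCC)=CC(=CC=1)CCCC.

4

Molecular formula from the SMILES: C12H19N.
DoU = (2C + 2 + N − H − X)/2 = (2·12 + 2 + 1 − 19 − 0)/2 = 8/2 = 4.
(Structurally: 1 ring(s) + 3 π bond(s) = 4.)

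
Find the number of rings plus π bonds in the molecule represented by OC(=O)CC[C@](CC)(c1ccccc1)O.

5

Molecular formula from the SMILES: C12H16O3.
DoU = (2C + 2 + N − H − X)/2 = (2·12 + 2 + 0 − 16 − 0)/2 = 10/2 = 5.
(Structurally: 1 ring(s) + 4 π bond(s) = 5.)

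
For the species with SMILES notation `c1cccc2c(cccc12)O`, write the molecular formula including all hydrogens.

Heavy atoms from the SMILES: 10 C, 1 O.
Implicit hydrogens by atom environment:
  7 × C (aromatic): 1 H each → 7
  3 × C (aromatic): no H
  1 × O: 1 H
  Total hydrogens = 8.
Molecular formula: C10H8O

C10H8O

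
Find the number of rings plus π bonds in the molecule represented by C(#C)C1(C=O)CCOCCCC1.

Molecular formula from the SMILES: C10H14O2.
DoU = (2C + 2 + N − H − X)/2 = (2·10 + 2 + 0 − 14 − 0)/2 = 8/2 = 4.
(Structurally: 1 ring(s) + 3 π bond(s) = 4.)

4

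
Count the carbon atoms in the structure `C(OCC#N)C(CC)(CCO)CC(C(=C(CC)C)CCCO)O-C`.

19

The symbol for carbon appears 19 times in the SMILES.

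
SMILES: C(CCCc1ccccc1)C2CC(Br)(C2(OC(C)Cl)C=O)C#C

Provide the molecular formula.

Heavy atoms from the SMILES: 1 Br, 19 C, 1 Cl, 2 O.
Implicit hydrogens by atom environment:
  5 × C: 2 H each → 10
  5 × C (aromatic): 1 H each → 5
  4 × C: 1 H each → 4
  3 × C: no H
  2 × O: no H
  1 × Br: no H
  1 × C: 3 H
  1 × C (aromatic): no H
  1 × Cl: no H
  Total hydrogens = 22.
Molecular formula: C19H22BrClO2

C19H22BrClO2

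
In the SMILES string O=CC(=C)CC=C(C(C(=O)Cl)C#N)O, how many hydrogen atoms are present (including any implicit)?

Hydrogens are implicit in SMILES; fill each atom to its normal valence:
  4 × C: no H
  3 × C: 1 H each → 3
  2 × C: 2 H each → 4
  2 × O: no H
  1 × Cl: no H
  1 × N: no H
  1 × O: 1 H
  Total hydrogens = 8.

8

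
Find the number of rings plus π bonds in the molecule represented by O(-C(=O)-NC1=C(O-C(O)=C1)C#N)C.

Molecular formula from the SMILES: C7H6N2O4.
DoU = (2C + 2 + N − H − X)/2 = (2·7 + 2 + 2 − 6 − 0)/2 = 12/2 = 6.
(Structurally: 1 ring(s) + 5 π bond(s) = 6.)

6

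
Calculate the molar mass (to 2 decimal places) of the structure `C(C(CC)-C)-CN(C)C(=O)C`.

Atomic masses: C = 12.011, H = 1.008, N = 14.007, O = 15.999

Molecular formula: C9H19NO.
M = 9×12.011 + 19×1.008 + 1×14.007 + 1×15.999 = 157.26 g/mol.

157.26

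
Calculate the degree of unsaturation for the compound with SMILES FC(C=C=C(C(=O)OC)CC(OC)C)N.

Molecular formula from the SMILES: C10H16FNO3.
DoU = (2C + 2 + N − H − X)/2 = (2·10 + 2 + 1 − 16 − 1)/2 = 6/2 = 3.
(Structurally: 0 ring(s) + 3 π bond(s) = 3.)

3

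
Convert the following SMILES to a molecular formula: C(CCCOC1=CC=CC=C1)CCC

C13H20O

Heavy atoms from the SMILES: 13 C, 1 O.
Implicit hydrogens by atom environment:
  6 × C: 2 H each → 12
  5 × C (aromatic): 1 H each → 5
  1 × C: 3 H
  1 × C (aromatic): no H
  1 × O: no H
  Total hydrogens = 20.
Molecular formula: C13H20O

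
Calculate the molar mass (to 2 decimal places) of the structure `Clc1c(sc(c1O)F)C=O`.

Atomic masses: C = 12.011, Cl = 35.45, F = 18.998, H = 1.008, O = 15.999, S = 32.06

Molecular formula: C5H2ClFO2S.
M = 5×12.011 + 1×35.45 + 1×18.998 + 2×1.008 + 2×15.999 + 1×32.06 = 180.58 g/mol.

180.58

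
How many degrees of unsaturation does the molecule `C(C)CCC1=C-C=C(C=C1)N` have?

4

Molecular formula from the SMILES: C10H15N.
DoU = (2C + 2 + N − H − X)/2 = (2·10 + 2 + 1 − 15 − 0)/2 = 8/2 = 4.
(Structurally: 1 ring(s) + 3 π bond(s) = 4.)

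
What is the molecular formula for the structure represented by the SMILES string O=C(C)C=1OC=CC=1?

Heavy atoms from the SMILES: 6 C, 2 O.
Implicit hydrogens by atom environment:
  3 × C (aromatic): 1 H each → 3
  1 × C: 3 H
  1 × C (aromatic): no H
  1 × C: no H
  1 × O (aromatic): no H
  1 × O: no H
  Total hydrogens = 6.
Molecular formula: C6H6O2

C6H6O2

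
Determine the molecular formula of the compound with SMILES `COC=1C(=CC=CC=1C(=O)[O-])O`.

C8H7O4-

Heavy atoms from the SMILES: 8 C, 4 O.
Implicit hydrogens by atom environment:
  3 × C (aromatic): 1 H each → 3
  3 × C (aromatic): no H
  2 × O: no H
  1 × C: 3 H
  1 × C: no H
  1 × O: 1 H
  1 × O (charge -1): no H
  Total hydrogens = 7.
Net charge -1.
Molecular formula: C8H7O4-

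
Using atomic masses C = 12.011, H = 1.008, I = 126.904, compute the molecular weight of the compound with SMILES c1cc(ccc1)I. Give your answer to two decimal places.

204.01

Molecular formula: C6H5I.
M = 6×12.011 + 5×1.008 + 1×126.904 = 204.01 g/mol.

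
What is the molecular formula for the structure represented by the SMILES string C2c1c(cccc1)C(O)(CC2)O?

C10H12O2

Heavy atoms from the SMILES: 10 C, 2 O.
Implicit hydrogens by atom environment:
  4 × C (aromatic): 1 H each → 4
  3 × C: 2 H each → 6
  2 × C (aromatic): no H
  2 × O: 1 H each → 2
  1 × C: no H
  Total hydrogens = 12.
Molecular formula: C10H12O2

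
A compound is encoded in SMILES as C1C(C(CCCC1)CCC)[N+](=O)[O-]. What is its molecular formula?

C10H19NO2

Heavy atoms from the SMILES: 10 C, 1 N, 2 O.
Implicit hydrogens by atom environment:
  7 × C: 2 H each → 14
  2 × C: 1 H each → 2
  1 × C: 3 H
  1 × N (charge +1): no H
  1 × O: no H
  1 × O (charge -1): no H
  Total hydrogens = 19.
Molecular formula: C10H19NO2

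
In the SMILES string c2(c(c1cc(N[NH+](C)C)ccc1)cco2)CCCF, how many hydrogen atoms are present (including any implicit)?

20

Hydrogens are implicit in SMILES; fill each atom to its normal valence:
  6 × C (aromatic): 1 H each → 6
  4 × C (aromatic): no H
  3 × C: 2 H each → 6
  2 × C: 3 H each → 6
  1 × F: no H
  1 × N: 1 H
  1 × N (charge +1): 1 H
  1 × O (aromatic): no H
  Total hydrogens = 20.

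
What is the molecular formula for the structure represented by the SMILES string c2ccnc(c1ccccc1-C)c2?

C12H11N

Heavy atoms from the SMILES: 12 C, 1 N.
Implicit hydrogens by atom environment:
  8 × C (aromatic): 1 H each → 8
  3 × C (aromatic): no H
  1 × C: 3 H
  1 × N (aromatic): no H
  Total hydrogens = 11.
Molecular formula: C12H11N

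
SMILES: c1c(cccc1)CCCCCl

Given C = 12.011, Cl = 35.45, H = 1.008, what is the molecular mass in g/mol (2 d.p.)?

Molecular formula: C10H13Cl.
M = 10×12.011 + 1×35.45 + 13×1.008 = 168.66 g/mol.

168.66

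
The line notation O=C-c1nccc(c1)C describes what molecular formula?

Heavy atoms from the SMILES: 7 C, 1 N, 1 O.
Implicit hydrogens by atom environment:
  3 × C (aromatic): 1 H each → 3
  2 × C (aromatic): no H
  1 × C: 3 H
  1 × C: 1 H
  1 × N (aromatic): no H
  1 × O: no H
  Total hydrogens = 7.
Molecular formula: C7H7NO

C7H7NO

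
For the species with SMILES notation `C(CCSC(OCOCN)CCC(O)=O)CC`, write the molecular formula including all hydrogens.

C11H23NO4S

Heavy atoms from the SMILES: 11 C, 1 N, 4 O, 1 S.
Implicit hydrogens by atom environment:
  8 × C: 2 H each → 16
  3 × O: no H
  1 × C: 3 H
  1 × C: 1 H
  1 × C: no H
  1 × N: 2 H
  1 × O: 1 H
  1 × S: no H
  Total hydrogens = 23.
Molecular formula: C11H23NO4S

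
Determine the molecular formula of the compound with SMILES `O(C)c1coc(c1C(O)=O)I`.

C6H5IO4

Heavy atoms from the SMILES: 6 C, 1 I, 4 O.
Implicit hydrogens by atom environment:
  3 × C (aromatic): no H
  2 × O: no H
  1 × C: 3 H
  1 × C (aromatic): 1 H
  1 × C: no H
  1 × I: no H
  1 × O: 1 H
  1 × O (aromatic): no H
  Total hydrogens = 5.
Molecular formula: C6H5IO4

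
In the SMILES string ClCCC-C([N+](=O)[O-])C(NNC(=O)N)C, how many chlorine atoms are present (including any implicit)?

1

The symbol for chlorine appears 1 time in the SMILES.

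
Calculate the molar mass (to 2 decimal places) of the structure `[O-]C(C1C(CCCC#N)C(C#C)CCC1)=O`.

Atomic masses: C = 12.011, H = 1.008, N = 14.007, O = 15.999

218.28

Molecular formula: C13H16NO2-.
M = 13×12.011 + 16×1.008 + 1×14.007 + 2×15.999 = 218.28 g/mol.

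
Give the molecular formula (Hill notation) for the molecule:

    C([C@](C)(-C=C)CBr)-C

Heavy atoms from the SMILES: 1 Br, 7 C.
Implicit hydrogens by atom environment:
  3 × C: 2 H each → 6
  2 × C: 3 H each → 6
  1 × Br: no H
  1 × C: 1 H
  1 × C: no H
  Total hydrogens = 13.
Molecular formula: C7H13Br

C7H13Br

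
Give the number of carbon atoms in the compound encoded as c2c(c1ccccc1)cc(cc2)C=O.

The symbol for carbon appears 13 times in the SMILES. Lowercase c denotes aromatic carbon and counts toward C.

13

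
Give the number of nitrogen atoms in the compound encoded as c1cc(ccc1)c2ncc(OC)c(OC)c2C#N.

2

The symbol for nitrogen appears 2 times in the SMILES.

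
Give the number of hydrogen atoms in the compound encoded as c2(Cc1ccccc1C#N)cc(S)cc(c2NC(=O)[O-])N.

12

Hydrogens are implicit in SMILES; fill each atom to its normal valence:
  6 × C (aromatic): 1 H each → 6
  6 × C (aromatic): no H
  2 × C: no H
  1 × C: 2 H
  1 × N: 2 H
  1 × N: 1 H
  1 × N: no H
  1 × O: no H
  1 × O (charge -1): no H
  1 × S: 1 H
  Total hydrogens = 12.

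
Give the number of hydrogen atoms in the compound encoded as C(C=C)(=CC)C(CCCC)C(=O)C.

20

Hydrogens are implicit in SMILES; fill each atom to its normal valence:
  4 × C: 2 H each → 8
  3 × C: 3 H each → 9
  3 × C: 1 H each → 3
  2 × C: no H
  1 × O: no H
  Total hydrogens = 20.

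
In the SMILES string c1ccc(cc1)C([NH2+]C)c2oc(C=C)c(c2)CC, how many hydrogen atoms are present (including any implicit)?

Hydrogens are implicit in SMILES; fill each atom to its normal valence:
  6 × C (aromatic): 1 H each → 6
  4 × C (aromatic): no H
  2 × C: 3 H each → 6
  2 × C: 2 H each → 4
  2 × C: 1 H each → 2
  1 × N (charge +1): 2 H
  1 × O (aromatic): no H
  Total hydrogens = 20.

20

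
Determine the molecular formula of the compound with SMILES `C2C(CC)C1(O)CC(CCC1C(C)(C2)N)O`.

Heavy atoms from the SMILES: 13 C, 1 N, 2 O.
Implicit hydrogens by atom environment:
  6 × C: 2 H each → 12
  3 × C: 1 H each → 3
  2 × C: 3 H each → 6
  2 × C: no H
  2 × O: 1 H each → 2
  1 × N: 2 H
  Total hydrogens = 25.
Molecular formula: C13H25NO2

C13H25NO2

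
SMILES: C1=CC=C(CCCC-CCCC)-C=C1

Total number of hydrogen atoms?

22

Hydrogens are implicit in SMILES; fill each atom to its normal valence:
  7 × C: 2 H each → 14
  5 × C (aromatic): 1 H each → 5
  1 × C: 3 H
  1 × C (aromatic): no H
  Total hydrogens = 22.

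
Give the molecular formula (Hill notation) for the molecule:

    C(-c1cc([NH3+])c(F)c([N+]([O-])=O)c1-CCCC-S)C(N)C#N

C13H18FN4O2S+

Heavy atoms from the SMILES: 13 C, 1 F, 4 N, 2 O, 1 S.
Implicit hydrogens by atom environment:
  5 × C: 2 H each → 10
  5 × C (aromatic): no H
  1 × C (aromatic): 1 H
  1 × C: 1 H
  1 × C: no H
  1 × F: no H
  1 × N (charge +1): 3 H
  1 × N: 2 H
  1 × N (charge +1): no H
  1 × N: no H
  1 × O: no H
  1 × O (charge -1): no H
  1 × S: 1 H
  Total hydrogens = 18.
Net charge +1.
Molecular formula: C13H18FN4O2S+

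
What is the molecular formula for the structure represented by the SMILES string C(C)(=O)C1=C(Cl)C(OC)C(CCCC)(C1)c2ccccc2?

Heavy atoms from the SMILES: 18 C, 1 Cl, 2 O.
Implicit hydrogens by atom environment:
  5 × C (aromatic): 1 H each → 5
  4 × C: 2 H each → 8
  4 × C: no H
  3 × C: 3 H each → 9
  2 × O: no H
  1 × C: 1 H
  1 × C (aromatic): no H
  1 × Cl: no H
  Total hydrogens = 23.
Molecular formula: C18H23ClO2

C18H23ClO2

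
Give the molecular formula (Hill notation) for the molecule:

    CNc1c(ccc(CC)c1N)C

C10H16N2

Heavy atoms from the SMILES: 10 C, 2 N.
Implicit hydrogens by atom environment:
  4 × C (aromatic): no H
  3 × C: 3 H each → 9
  2 × C (aromatic): 1 H each → 2
  1 × C: 2 H
  1 × N: 2 H
  1 × N: 1 H
  Total hydrogens = 16.
Molecular formula: C10H16N2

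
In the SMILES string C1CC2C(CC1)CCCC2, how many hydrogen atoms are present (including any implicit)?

18

Hydrogens are implicit in SMILES; fill each atom to its normal valence:
  8 × C: 2 H each → 16
  2 × C: 1 H each → 2
  Total hydrogens = 18.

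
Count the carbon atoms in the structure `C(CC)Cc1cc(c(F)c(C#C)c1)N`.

12

The symbol for carbon appears 12 times in the SMILES. Lowercase c denotes aromatic carbon and counts toward C.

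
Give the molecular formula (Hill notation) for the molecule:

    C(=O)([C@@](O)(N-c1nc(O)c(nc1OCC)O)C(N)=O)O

Heavy atoms from the SMILES: 9 C, 4 N, 7 O.
Implicit hydrogens by atom environment:
  4 × C (aromatic): no H
  4 × O: 1 H each → 4
  3 × C: no H
  3 × O: no H
  2 × N (aromatic): no H
  1 × C: 3 H
  1 × C: 2 H
  1 × N: 2 H
  1 × N: 1 H
  Total hydrogens = 12.
Molecular formula: C9H12N4O7

C9H12N4O7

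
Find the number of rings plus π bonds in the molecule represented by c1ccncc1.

4

Molecular formula from the SMILES: C5H5N.
DoU = (2C + 2 + N − H − X)/2 = (2·5 + 2 + 1 − 5 − 0)/2 = 8/2 = 4.
(Structurally: 1 ring(s) + 3 π bond(s) = 4.)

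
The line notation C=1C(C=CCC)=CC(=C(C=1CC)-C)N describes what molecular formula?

C13H19N

Heavy atoms from the SMILES: 13 C, 1 N.
Implicit hydrogens by atom environment:
  4 × C (aromatic): no H
  3 × C: 3 H each → 9
  2 × C: 2 H each → 4
  2 × C (aromatic): 1 H each → 2
  2 × C: 1 H each → 2
  1 × N: 2 H
  Total hydrogens = 19.
Molecular formula: C13H19N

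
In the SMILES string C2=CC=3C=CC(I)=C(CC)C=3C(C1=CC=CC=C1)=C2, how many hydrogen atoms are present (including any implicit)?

Hydrogens are implicit in SMILES; fill each atom to its normal valence:
  10 × C (aromatic): 1 H each → 10
  6 × C (aromatic): no H
  1 × C: 3 H
  1 × C: 2 H
  1 × I: no H
  Total hydrogens = 15.

15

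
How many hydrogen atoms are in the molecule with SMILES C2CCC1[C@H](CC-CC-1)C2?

18

Hydrogens are implicit in SMILES; fill each atom to its normal valence:
  8 × C: 2 H each → 16
  2 × C: 1 H each → 2
  Total hydrogens = 18.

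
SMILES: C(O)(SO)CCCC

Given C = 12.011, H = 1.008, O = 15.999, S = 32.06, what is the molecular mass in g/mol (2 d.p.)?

Molecular formula: C5H12O2S.
M = 5×12.011 + 12×1.008 + 2×15.999 + 1×32.06 = 136.21 g/mol.

136.21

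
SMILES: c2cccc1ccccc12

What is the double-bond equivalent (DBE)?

7

Molecular formula from the SMILES: C10H8.
DoU = (2C + 2 + N − H − X)/2 = (2·10 + 2 + 0 − 8 − 0)/2 = 14/2 = 7.
(Structurally: 2 ring(s) + 5 π bond(s) = 7.)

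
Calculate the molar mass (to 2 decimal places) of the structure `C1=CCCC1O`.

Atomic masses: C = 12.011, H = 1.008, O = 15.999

Molecular formula: C5H8O.
M = 5×12.011 + 8×1.008 + 1×15.999 = 84.12 g/mol.

84.12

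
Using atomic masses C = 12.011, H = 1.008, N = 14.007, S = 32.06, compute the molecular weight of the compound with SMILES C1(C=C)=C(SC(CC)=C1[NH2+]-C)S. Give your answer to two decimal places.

200.34

Molecular formula: C9H14NS2+.
M = 9×12.011 + 14×1.008 + 1×14.007 + 2×32.06 = 200.34 g/mol.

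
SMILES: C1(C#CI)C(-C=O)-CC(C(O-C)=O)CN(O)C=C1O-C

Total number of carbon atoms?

The symbol for carbon appears 13 times in the SMILES.

13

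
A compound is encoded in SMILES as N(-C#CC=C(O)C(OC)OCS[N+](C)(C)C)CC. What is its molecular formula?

C12H23N2O3S+

Heavy atoms from the SMILES: 12 C, 2 N, 3 O, 1 S.
Implicit hydrogens by atom environment:
  5 × C: 3 H each → 15
  3 × C: no H
  2 × C: 2 H each → 4
  2 × C: 1 H each → 2
  2 × O: no H
  1 × N: 1 H
  1 × N (charge +1): no H
  1 × O: 1 H
  1 × S: no H
  Total hydrogens = 23.
Net charge +1.
Molecular formula: C12H23N2O3S+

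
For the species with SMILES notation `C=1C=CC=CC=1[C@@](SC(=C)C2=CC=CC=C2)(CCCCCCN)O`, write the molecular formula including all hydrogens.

Heavy atoms from the SMILES: 21 C, 1 N, 1 O, 1 S.
Implicit hydrogens by atom environment:
  10 × C (aromatic): 1 H each → 10
  7 × C: 2 H each → 14
  2 × C: no H
  2 × C (aromatic): no H
  1 × N: 2 H
  1 × O: 1 H
  1 × S: no H
  Total hydrogens = 27.
Molecular formula: C21H27NOS

C21H27NOS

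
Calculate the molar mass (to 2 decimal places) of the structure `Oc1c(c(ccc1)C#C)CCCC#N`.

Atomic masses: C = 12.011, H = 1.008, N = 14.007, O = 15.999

185.23

Molecular formula: C12H11NO.
M = 12×12.011 + 11×1.008 + 1×14.007 + 1×15.999 = 185.23 g/mol.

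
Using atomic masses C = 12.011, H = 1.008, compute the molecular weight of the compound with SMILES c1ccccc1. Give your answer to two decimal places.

78.11

Molecular formula: C6H6.
M = 6×12.011 + 6×1.008 = 78.11 g/mol.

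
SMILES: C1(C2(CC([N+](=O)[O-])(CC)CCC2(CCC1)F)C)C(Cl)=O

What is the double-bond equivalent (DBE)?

4

Molecular formula from the SMILES: C14H21ClFNO3.
DoU = (2C + 2 + N − H − X)/2 = (2·14 + 2 + 1 − 21 − 2)/2 = 8/2 = 4.
(Structurally: 2 ring(s) + 2 π bond(s) = 4.)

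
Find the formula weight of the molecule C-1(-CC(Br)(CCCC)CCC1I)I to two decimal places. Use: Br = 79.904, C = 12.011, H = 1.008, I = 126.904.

Molecular formula: C10H17BrI2.
M = 1×79.904 + 10×12.011 + 17×1.008 + 2×126.904 = 470.96 g/mol.

470.96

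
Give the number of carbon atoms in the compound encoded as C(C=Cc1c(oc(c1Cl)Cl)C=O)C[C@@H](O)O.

The symbol for carbon appears 10 times in the SMILES. Lowercase c denotes aromatic carbon and counts toward C.

10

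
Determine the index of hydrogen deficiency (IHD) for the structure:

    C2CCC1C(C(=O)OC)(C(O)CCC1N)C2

Molecular formula from the SMILES: C12H21NO3.
DoU = (2C + 2 + N − H − X)/2 = (2·12 + 2 + 1 − 21 − 0)/2 = 6/2 = 3.
(Structurally: 2 ring(s) + 1 π bond(s) = 3.)

3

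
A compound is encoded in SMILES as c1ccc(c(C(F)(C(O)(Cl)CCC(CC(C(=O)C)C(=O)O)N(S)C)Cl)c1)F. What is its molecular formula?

C17H21Cl2F2NO4S

Heavy atoms from the SMILES: 17 C, 2 Cl, 2 F, 1 N, 4 O, 1 S.
Implicit hydrogens by atom environment:
  4 × C (aromatic): 1 H each → 4
  4 × C: no H
  3 × C: 2 H each → 6
  2 × C: 3 H each → 6
  2 × C: 1 H each → 2
  2 × C (aromatic): no H
  2 × Cl: no H
  2 × F: no H
  2 × O: 1 H each → 2
  2 × O: no H
  1 × N: no H
  1 × S: 1 H
  Total hydrogens = 21.
Molecular formula: C17H21Cl2F2NO4S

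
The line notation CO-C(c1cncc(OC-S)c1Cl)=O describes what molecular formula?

C8H8ClNO3S

Heavy atoms from the SMILES: 8 C, 1 Cl, 1 N, 3 O, 1 S.
Implicit hydrogens by atom environment:
  3 × C (aromatic): no H
  3 × O: no H
  2 × C (aromatic): 1 H each → 2
  1 × C: 3 H
  1 × C: 2 H
  1 × C: no H
  1 × Cl: no H
  1 × N (aromatic): no H
  1 × S: 1 H
  Total hydrogens = 8.
Molecular formula: C8H8ClNO3S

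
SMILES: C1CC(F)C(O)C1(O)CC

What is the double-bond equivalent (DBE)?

1

Molecular formula from the SMILES: C7H13FO2.
DoU = (2C + 2 + N − H − X)/2 = (2·7 + 2 + 0 − 13 − 1)/2 = 2/2 = 1.
(Structurally: 1 ring(s) + 0 π bond(s) = 1.)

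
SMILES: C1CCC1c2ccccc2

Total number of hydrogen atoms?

12

Hydrogens are implicit in SMILES; fill each atom to its normal valence:
  5 × C (aromatic): 1 H each → 5
  3 × C: 2 H each → 6
  1 × C: 1 H
  1 × C (aromatic): no H
  Total hydrogens = 12.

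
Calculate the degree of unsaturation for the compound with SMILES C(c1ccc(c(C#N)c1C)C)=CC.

7

Molecular formula from the SMILES: C12H13N.
DoU = (2C + 2 + N − H − X)/2 = (2·12 + 2 + 1 − 13 − 0)/2 = 14/2 = 7.
(Structurally: 1 ring(s) + 6 π bond(s) = 7.)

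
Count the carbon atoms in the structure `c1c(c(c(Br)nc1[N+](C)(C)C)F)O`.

8

The symbol for carbon appears 8 times in the SMILES. Lowercase c denotes aromatic carbon and counts toward C.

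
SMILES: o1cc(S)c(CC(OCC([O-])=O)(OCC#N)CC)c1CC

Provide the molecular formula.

C14H18NO5S-

Heavy atoms from the SMILES: 14 C, 1 N, 5 O, 1 S.
Implicit hydrogens by atom environment:
  5 × C: 2 H each → 10
  3 × C (aromatic): no H
  3 × C: no H
  3 × O: no H
  2 × C: 3 H each → 6
  1 × C (aromatic): 1 H
  1 × N: no H
  1 × O (aromatic): no H
  1 × O (charge -1): no H
  1 × S: 1 H
  Total hydrogens = 18.
Net charge -1.
Molecular formula: C14H18NO5S-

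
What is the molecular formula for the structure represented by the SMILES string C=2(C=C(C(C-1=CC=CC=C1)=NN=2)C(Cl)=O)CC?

Heavy atoms from the SMILES: 13 C, 1 Cl, 2 N, 1 O.
Implicit hydrogens by atom environment:
  6 × C (aromatic): 1 H each → 6
  4 × C (aromatic): no H
  2 × N (aromatic): no H
  1 × C: 3 H
  1 × C: 2 H
  1 × C: no H
  1 × Cl: no H
  1 × O: no H
  Total hydrogens = 11.
Molecular formula: C13H11ClN2O

C13H11ClN2O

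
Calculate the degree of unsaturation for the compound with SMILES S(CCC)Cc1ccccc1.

4

Molecular formula from the SMILES: C10H14S.
DoU = (2C + 2 + N − H − X)/2 = (2·10 + 2 + 0 − 14 − 0)/2 = 8/2 = 4.
(Structurally: 1 ring(s) + 3 π bond(s) = 4.)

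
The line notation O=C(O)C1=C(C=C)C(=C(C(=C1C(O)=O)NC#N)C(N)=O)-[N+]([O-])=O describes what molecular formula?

Heavy atoms from the SMILES: 12 C, 4 N, 7 O.
Implicit hydrogens by atom environment:
  6 × C (aromatic): no H
  4 × C: no H
  4 × O: no H
  2 × O: 1 H each → 2
  1 × C: 2 H
  1 × C: 1 H
  1 × N: 2 H
  1 × N: 1 H
  1 × N (charge +1): no H
  1 × N: no H
  1 × O (charge -1): no H
  Total hydrogens = 8.
Molecular formula: C12H8N4O7

C12H8N4O7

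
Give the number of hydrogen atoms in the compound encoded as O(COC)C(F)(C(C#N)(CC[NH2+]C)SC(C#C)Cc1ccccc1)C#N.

Hydrogens are implicit in SMILES; fill each atom to its normal valence:
  5 × C (aromatic): 1 H each → 5
  5 × C: no H
  4 × C: 2 H each → 8
  2 × C: 3 H each → 6
  2 × C: 1 H each → 2
  2 × N: no H
  2 × O: no H
  1 × C (aromatic): no H
  1 × F: no H
  1 × N (charge +1): 2 H
  1 × S: no H
  Total hydrogens = 23.

23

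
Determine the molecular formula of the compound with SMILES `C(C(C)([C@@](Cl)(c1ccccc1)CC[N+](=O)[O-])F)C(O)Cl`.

C13H16Cl2FNO3

Heavy atoms from the SMILES: 13 C, 2 Cl, 1 F, 1 N, 3 O.
Implicit hydrogens by atom environment:
  5 × C (aromatic): 1 H each → 5
  3 × C: 2 H each → 6
  2 × C: no H
  2 × Cl: no H
  1 × C: 3 H
  1 × C: 1 H
  1 × C (aromatic): no H
  1 × F: no H
  1 × N (charge +1): no H
  1 × O: 1 H
  1 × O: no H
  1 × O (charge -1): no H
  Total hydrogens = 16.
Molecular formula: C13H16Cl2FNO3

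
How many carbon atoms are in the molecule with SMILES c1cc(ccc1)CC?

8

The symbol for carbon appears 8 times in the SMILES. Lowercase c denotes aromatic carbon and counts toward C.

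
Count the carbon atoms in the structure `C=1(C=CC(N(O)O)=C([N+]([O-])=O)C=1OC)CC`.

The symbol for carbon appears 9 times in the SMILES.

9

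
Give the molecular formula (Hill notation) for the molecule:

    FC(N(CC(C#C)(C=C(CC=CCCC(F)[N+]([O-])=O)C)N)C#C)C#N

Heavy atoms from the SMILES: 17 C, 2 F, 4 N, 2 O.
Implicit hydrogens by atom environment:
  7 × C: 1 H each → 7
  5 × C: no H
  4 × C: 2 H each → 8
  2 × F: no H
  2 × N: no H
  1 × C: 3 H
  1 × N: 2 H
  1 × N (charge +1): no H
  1 × O: no H
  1 × O (charge -1): no H
  Total hydrogens = 20.
Molecular formula: C17H20F2N4O2

C17H20F2N4O2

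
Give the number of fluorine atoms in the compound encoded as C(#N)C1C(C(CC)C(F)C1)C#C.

The symbol for fluorine appears 1 time in the SMILES.

1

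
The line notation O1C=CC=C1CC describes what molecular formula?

Heavy atoms from the SMILES: 6 C, 1 O.
Implicit hydrogens by atom environment:
  3 × C (aromatic): 1 H each → 3
  1 × C: 3 H
  1 × C: 2 H
  1 × C (aromatic): no H
  1 × O (aromatic): no H
  Total hydrogens = 8.
Molecular formula: C6H8O

C6H8O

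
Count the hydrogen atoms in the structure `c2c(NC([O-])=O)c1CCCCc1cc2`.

12

Hydrogens are implicit in SMILES; fill each atom to its normal valence:
  4 × C: 2 H each → 8
  3 × C (aromatic): 1 H each → 3
  3 × C (aromatic): no H
  1 × C: no H
  1 × N: 1 H
  1 × O: no H
  1 × O (charge -1): no H
  Total hydrogens = 12.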